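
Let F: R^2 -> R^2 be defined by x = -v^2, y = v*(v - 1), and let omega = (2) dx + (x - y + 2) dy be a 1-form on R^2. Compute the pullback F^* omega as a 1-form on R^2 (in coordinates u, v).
F^* omega = (-4*v^3 + 4*v^2 - v - 2) dv

Using F^*(f dg) = (f ∘ F) d(g ∘ F), substitute each coordinate x_i by F_i(u, v) in f_i, and replace dx_i by d F_i = (∂F_i/∂u) du + (∂F_i/∂v) dv.
  For the x component: f_1(F) = 2; d F_1 = (0) du + (-2*v) dv
  For the y component: f_2(F) = -2*v^2 + v + 2; d F_2 = (0) du + (2*v - 1) dv
Combining and collecting du, dv coefficients:
  coeff of du: 0
  coeff of dv: -4*v^3 + 4*v^2 - v - 2
F^* omega = (-4*v^3 + 4*v^2 - v - 2) dv.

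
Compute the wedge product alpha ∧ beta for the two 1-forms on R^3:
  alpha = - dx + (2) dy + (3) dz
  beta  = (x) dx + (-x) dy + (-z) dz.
alpha ∧ beta = (-x) dx ∧ dy + (-3*x + z) dx ∧ dz + (3*x - 2*z) dy ∧ dz

Distribute the wedge, using dx_i ∧ dx_j = -dx_j ∧ dx_i and dx_i ∧ dx_i = 0. For each pair (i, j) with i < j, the coefficient of dx_i ∧ dx_j in alpha ∧ beta is (alpha_i * beta_j - alpha_j * beta_i). Collecting: alpha ∧ beta = (-x) dx ∧ dy + (-3*x + z) dx ∧ dz + (3*x - 2*z) dy ∧ dz.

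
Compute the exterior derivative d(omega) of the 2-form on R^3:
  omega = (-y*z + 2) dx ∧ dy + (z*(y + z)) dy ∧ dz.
d(omega) = (-y) dx ∧ dy ∧ dz

For a 2-form omega = sum_{i<j} g_{ij} dx_i ∧ dx_j, the exterior derivative is
  d(omega) = sum_{i<j} d(g_{ij}) ∧ dx_i ∧ dx_j = sum_{i<j, k} (∂g_{ij}/∂x_k) dx_k ∧ dx_i ∧ dx_j.
Expand each term, using dx_k ∧ dx_i ∧ dx_j = sgn(permutation) dx_{(a)} ∧ dx_{(b)} ∧ dx_{(c)} with (a < b < c) sorted:
  d(-y*z + 2) includes (∂/∂z)(-y*z + 2) dz = (-y) dz, which multiplied by dx ∧ dy gives (-y) dx ∧ dy ∧ dz
Collecting like 3-forms: d(omega) = (-y) dx ∧ dy ∧ dz.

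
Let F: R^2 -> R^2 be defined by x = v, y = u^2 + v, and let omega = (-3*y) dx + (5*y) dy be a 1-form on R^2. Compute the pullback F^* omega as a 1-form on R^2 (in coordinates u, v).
F^* omega = (10*u*(u^2 + v)) du + (2*u^2 + 2*v) dv

Using F^*(f dg) = (f ∘ F) d(g ∘ F), substitute each coordinate x_i by F_i(u, v) in f_i, and replace dx_i by d F_i = (∂F_i/∂u) du + (∂F_i/∂v) dv.
  For the x component: f_1(F) = -3*u^2 - 3*v; d F_1 = (0) du + (1) dv
  For the y component: f_2(F) = 5*u^2 + 5*v; d F_2 = (2*u) du + (1) dv
Combining and collecting du, dv coefficients:
  coeff of du: 10*u*(u^2 + v)
  coeff of dv: 2*u^2 + 2*v
F^* omega = (10*u*(u^2 + v)) du + (2*u^2 + 2*v) dv.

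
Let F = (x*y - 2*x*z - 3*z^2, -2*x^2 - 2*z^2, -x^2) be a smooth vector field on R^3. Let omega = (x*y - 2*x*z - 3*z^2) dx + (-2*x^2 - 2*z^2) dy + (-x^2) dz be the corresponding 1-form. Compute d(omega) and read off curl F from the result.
d(omega) = (4*z) dy ∧ dz + (-6*z) dz ∧ dx + (-5*x) dx ∧ dy; curl F = (4*z, -6*z, -5*x)

d omega = sum_{i<j} (∂f_j/∂x_i - ∂f_i/∂x_j) dx_i ∧ dx_j. Under the identification (dy ∧ dz, dz ∧ dx, dx ∧ dy) ↔ (e_x, e_y, e_z), the coefficients are exactly the components of curl F. Compute:
  ∂R/∂y - ∂Q/∂z = (0) - (-4*z) = 4*z
  ∂P/∂z - ∂R/∂x = (-2*x - 6*z) - (-2*x) = -6*z
  ∂Q/∂x - ∂P/∂y = (-4*x) - (x) = -5*x.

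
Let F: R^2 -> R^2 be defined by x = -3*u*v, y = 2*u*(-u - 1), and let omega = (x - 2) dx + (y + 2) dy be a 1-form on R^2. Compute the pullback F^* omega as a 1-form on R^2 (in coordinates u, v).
F^* omega = (8*u^3 + 12*u^2 + 9*u*v^2 - 4*u + 6*v - 4) du + (3*u*(3*u*v + 2)) dv

Using F^*(f dg) = (f ∘ F) d(g ∘ F), substitute each coordinate x_i by F_i(u, v) in f_i, and replace dx_i by d F_i = (∂F_i/∂u) du + (∂F_i/∂v) dv.
  For the x component: f_1(F) = -3*u*v - 2; d F_1 = (-3*v) du + (-3*u) dv
  For the y component: f_2(F) = -2*u^2 - 2*u + 2; d F_2 = (-4*u - 2) du + (0) dv
Combining and collecting du, dv coefficients:
  coeff of du: 8*u^3 + 12*u^2 + 9*u*v^2 - 4*u + 6*v - 4
  coeff of dv: 3*u*(3*u*v + 2)
F^* omega = (8*u^3 + 12*u^2 + 9*u*v^2 - 4*u + 6*v - 4) du + (3*u*(3*u*v + 2)) dv.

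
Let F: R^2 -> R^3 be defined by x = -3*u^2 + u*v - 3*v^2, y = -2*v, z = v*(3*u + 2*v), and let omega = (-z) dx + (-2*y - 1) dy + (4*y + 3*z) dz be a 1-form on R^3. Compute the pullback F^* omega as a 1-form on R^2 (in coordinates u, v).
F^* omega = (2*v*(9*u^2 + 18*u*v + 8*v^2 - 12*v)) du + (24*u^2*v + 70*u*v^2 - 24*u*v + 36*v^3 - 32*v^2 - 8*v + 2) dv

Using F^*(f dg) = (f ∘ F) d(g ∘ F), substitute each coordinate x_i by F_i(u, v) in f_i, and replace dx_i by d F_i = (∂F_i/∂u) du + (∂F_i/∂v) dv.
  For the x component: f_1(F) = v*(-3*u - 2*v); d F_1 = (-6*u + v) du + (u - 6*v) dv
  For the y component: f_2(F) = 4*v - 1; d F_2 = (0) du + (-2) dv
  For the z component: f_3(F) = v*(9*u + 6*v - 8); d F_3 = (3*v) du + (3*u + 4*v) dv
Combining and collecting du, dv coefficients:
  coeff of du: 2*v*(9*u^2 + 18*u*v + 8*v^2 - 12*v)
  coeff of dv: 24*u^2*v + 70*u*v^2 - 24*u*v + 36*v^3 - 32*v^2 - 8*v + 2
F^* omega = (2*v*(9*u^2 + 18*u*v + 8*v^2 - 12*v)) du + (24*u^2*v + 70*u*v^2 - 24*u*v + 36*v^3 - 32*v^2 - 8*v + 2) dv.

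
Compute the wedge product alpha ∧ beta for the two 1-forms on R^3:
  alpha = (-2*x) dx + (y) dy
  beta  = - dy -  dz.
alpha ∧ beta = (2*x) dx ∧ dy + (2*x) dx ∧ dz + (-y) dy ∧ dz

Distribute the wedge, using dx_i ∧ dx_j = -dx_j ∧ dx_i and dx_i ∧ dx_i = 0. For each pair (i, j) with i < j, the coefficient of dx_i ∧ dx_j in alpha ∧ beta is (alpha_i * beta_j - alpha_j * beta_i). Collecting: alpha ∧ beta = (2*x) dx ∧ dy + (2*x) dx ∧ dz + (-y) dy ∧ dz.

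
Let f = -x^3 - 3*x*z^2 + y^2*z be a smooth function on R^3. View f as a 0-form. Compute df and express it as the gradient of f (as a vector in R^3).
df = (-3*x^2 - 3*z^2) dx + (2*y*z) dy + (-6*x*z + y^2) dz; grad f = (-3*x^2 - 3*z^2, 2*y*z, -6*x*z + y^2)

For a 0-form f, d f = (∂f/∂x) dx + (∂f/∂y) dy + (∂f/∂z) dz. The components of the vector representation are exactly the entries of grad f in Cartesian coordinates:
  ∂f/∂x = -3*x^2 - 3*z^2
  ∂f/∂y = 2*y*z
  ∂f/∂z = -6*x*z + y^2.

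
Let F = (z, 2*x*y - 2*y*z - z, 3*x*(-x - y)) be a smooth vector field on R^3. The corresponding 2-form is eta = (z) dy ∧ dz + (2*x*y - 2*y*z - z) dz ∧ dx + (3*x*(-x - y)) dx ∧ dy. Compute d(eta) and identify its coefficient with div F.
d(eta) = (2*x - 2*z) dx ∧ dy ∧ dz; div F = 2*x - 2*z

For a 2-form in R^3 of the form above, applying d gives a 3-form with coefficient ∂P/∂x + ∂Q/∂y + ∂R/∂z:
  ∂P/∂x = 0
  ∂Q/∂y = 2*x - 2*z
  ∂R/∂z = 0
Sum = 2*x - 2*z, which is exactly div F.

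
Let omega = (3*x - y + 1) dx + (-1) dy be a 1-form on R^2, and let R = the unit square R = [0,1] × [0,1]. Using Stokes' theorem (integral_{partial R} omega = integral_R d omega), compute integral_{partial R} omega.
integral_(partial R) omega = 1

Stokes: integral_partial_R omega = integral_R d omega with d omega = (∂Q/∂x - ∂P/∂y) dx ∧ dy.
  ∂Q/∂x = 0
  ∂P/∂y = -1
  integrand = ∂Q/∂x - ∂P/∂y = 1.
Integrating over R: integral_0^1 integral_0^1 (1) dx dy = 1.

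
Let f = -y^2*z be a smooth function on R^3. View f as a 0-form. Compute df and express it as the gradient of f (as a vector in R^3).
df = (0) dx + (-2*y*z) dy + (-y^2) dz; grad f = (0, -2*y*z, -y^2)

For a 0-form f, d f = (∂f/∂x) dx + (∂f/∂y) dy + (∂f/∂z) dz. The components of the vector representation are exactly the entries of grad f in Cartesian coordinates:
  ∂f/∂x = 0
  ∂f/∂y = -2*y*z
  ∂f/∂z = -y^2.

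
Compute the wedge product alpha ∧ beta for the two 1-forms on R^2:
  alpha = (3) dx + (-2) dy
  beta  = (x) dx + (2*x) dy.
alpha ∧ beta = (8*x) dx ∧ dy

Distribute the wedge, using dx_i ∧ dx_j = -dx_j ∧ dx_i and dx_i ∧ dx_i = 0. For each pair (i, j) with i < j, the coefficient of dx_i ∧ dx_j in alpha ∧ beta is (alpha_i * beta_j - alpha_j * beta_i). Collecting: alpha ∧ beta = (8*x) dx ∧ dy.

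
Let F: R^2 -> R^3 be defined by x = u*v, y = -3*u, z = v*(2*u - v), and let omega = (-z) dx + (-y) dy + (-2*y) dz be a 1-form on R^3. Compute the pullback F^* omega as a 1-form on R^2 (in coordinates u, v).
F^* omega = (-2*u*v^2 + 12*u*v - 9*u + v^3) du + (u*(-2*u*v + 12*u + v^2 - 12*v)) dv

Using F^*(f dg) = (f ∘ F) d(g ∘ F), substitute each coordinate x_i by F_i(u, v) in f_i, and replace dx_i by d F_i = (∂F_i/∂u) du + (∂F_i/∂v) dv.
  For the x component: f_1(F) = v*(-2*u + v); d F_1 = (v) du + (u) dv
  For the y component: f_2(F) = 3*u; d F_2 = (-3) du + (0) dv
  For the z component: f_3(F) = 6*u; d F_3 = (2*v) du + (2*u - 2*v) dv
Combining and collecting du, dv coefficients:
  coeff of du: -2*u*v^2 + 12*u*v - 9*u + v^3
  coeff of dv: u*(-2*u*v + 12*u + v^2 - 12*v)
F^* omega = (-2*u*v^2 + 12*u*v - 9*u + v^3) du + (u*(-2*u*v + 12*u + v^2 - 12*v)) dv.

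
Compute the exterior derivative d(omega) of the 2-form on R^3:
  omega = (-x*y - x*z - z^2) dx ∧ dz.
d(omega) = (x) dx ∧ dy ∧ dz

For a 2-form omega = sum_{i<j} g_{ij} dx_i ∧ dx_j, the exterior derivative is
  d(omega) = sum_{i<j} d(g_{ij}) ∧ dx_i ∧ dx_j = sum_{i<j, k} (∂g_{ij}/∂x_k) dx_k ∧ dx_i ∧ dx_j.
Expand each term, using dx_k ∧ dx_i ∧ dx_j = sgn(permutation) dx_{(a)} ∧ dx_{(b)} ∧ dx_{(c)} with (a < b < c) sorted:
  d(-x*y - x*z - z^2) includes (∂/∂y)(-x*y - x*z - z^2) dy = (-x) dy, which multiplied by dx ∧ dz gives (x) dx ∧ dy ∧ dz
Collecting like 3-forms: d(omega) = (x) dx ∧ dy ∧ dz.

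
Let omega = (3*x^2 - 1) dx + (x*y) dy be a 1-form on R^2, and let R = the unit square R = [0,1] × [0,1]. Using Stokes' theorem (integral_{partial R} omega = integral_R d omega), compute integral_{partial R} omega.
integral_(partial R) omega = 1/2

Stokes: integral_partial_R omega = integral_R d omega with d omega = (∂Q/∂x - ∂P/∂y) dx ∧ dy.
  ∂Q/∂x = y
  ∂P/∂y = 0
  integrand = ∂Q/∂x - ∂P/∂y = y.
Integrating over R: integral_0^1 integral_0^1 (y) dx dy = 1/2.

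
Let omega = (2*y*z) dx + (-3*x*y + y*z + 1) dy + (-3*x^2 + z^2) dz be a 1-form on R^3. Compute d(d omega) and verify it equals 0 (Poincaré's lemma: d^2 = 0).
d(d omega) = 0

Step 1: d omega = sum_{i<j} (∂f_j/∂x_i - ∂f_i/∂x_j) dx_i ∧ dx_j:
  coeff of dx ∧ dy: -3*y - 2*z
  coeff of dx ∧ dz: -6*x - 2*y
  coeff of dy ∧ dz: -y
Step 2: Apply d again to each 2-form coefficient. The only possible 3-form in R^3 is dx ∧ dy ∧ dz, with coefficient
  ∂(coeff of dy∧dz)/∂x - ∂(coeff of dx∧dz)/∂y + ∂(coeff of dx∧dy)/∂z
  = ∂/∂x (-y) - ∂/∂y (-6*x - 2*y) + ∂/∂z (-3*y - 2*z).
Each of these terms simplifies to sums of mixed partials that cancel in pairs. The result is 0 (by equality of mixed partials for smooth functions — Schwarz / Clairaut).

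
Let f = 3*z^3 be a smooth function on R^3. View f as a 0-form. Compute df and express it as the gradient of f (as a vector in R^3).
df = (0) dx + (0) dy + (9*z^2) dz; grad f = (0, 0, 9*z^2)

For a 0-form f, d f = (∂f/∂x) dx + (∂f/∂y) dy + (∂f/∂z) dz. The components of the vector representation are exactly the entries of grad f in Cartesian coordinates:
  ∂f/∂x = 0
  ∂f/∂y = 0
  ∂f/∂z = 9*z^2.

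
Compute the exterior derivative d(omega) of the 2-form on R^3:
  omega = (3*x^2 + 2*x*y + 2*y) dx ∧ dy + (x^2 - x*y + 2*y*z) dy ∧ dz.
d(omega) = (2*x - y) dx ∧ dy ∧ dz

For a 2-form omega = sum_{i<j} g_{ij} dx_i ∧ dx_j, the exterior derivative is
  d(omega) = sum_{i<j} d(g_{ij}) ∧ dx_i ∧ dx_j = sum_{i<j, k} (∂g_{ij}/∂x_k) dx_k ∧ dx_i ∧ dx_j.
Expand each term, using dx_k ∧ dx_i ∧ dx_j = sgn(permutation) dx_{(a)} ∧ dx_{(b)} ∧ dx_{(c)} with (a < b < c) sorted:
  d(x^2 - x*y + 2*y*z) includes (∂/∂x)(x^2 - x*y + 2*y*z) dx = (2*x - y) dx, which multiplied by dy ∧ dz gives (2*x - y) dx ∧ dy ∧ dz
Collecting like 3-forms: d(omega) = (2*x - y) dx ∧ dy ∧ dz.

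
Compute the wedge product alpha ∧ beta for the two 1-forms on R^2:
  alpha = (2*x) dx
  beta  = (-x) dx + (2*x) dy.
alpha ∧ beta = (4*x^2) dx ∧ dy

Distribute the wedge, using dx_i ∧ dx_j = -dx_j ∧ dx_i and dx_i ∧ dx_i = 0. For each pair (i, j) with i < j, the coefficient of dx_i ∧ dx_j in alpha ∧ beta is (alpha_i * beta_j - alpha_j * beta_i). Collecting: alpha ∧ beta = (4*x^2) dx ∧ dy.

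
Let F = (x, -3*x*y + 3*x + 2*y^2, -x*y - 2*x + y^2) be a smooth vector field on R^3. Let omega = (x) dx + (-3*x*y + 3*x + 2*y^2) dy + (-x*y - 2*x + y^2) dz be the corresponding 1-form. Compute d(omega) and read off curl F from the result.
d(omega) = (-x + 2*y) dy ∧ dz + (y + 2) dz ∧ dx + (3 - 3*y) dx ∧ dy; curl F = (-x + 2*y, y + 2, 3 - 3*y)

d omega = sum_{i<j} (∂f_j/∂x_i - ∂f_i/∂x_j) dx_i ∧ dx_j. Under the identification (dy ∧ dz, dz ∧ dx, dx ∧ dy) ↔ (e_x, e_y, e_z), the coefficients are exactly the components of curl F. Compute:
  ∂R/∂y - ∂Q/∂z = (-x + 2*y) - (0) = -x + 2*y
  ∂P/∂z - ∂R/∂x = (0) - (-y - 2) = y + 2
  ∂Q/∂x - ∂P/∂y = (3 - 3*y) - (0) = 3 - 3*y.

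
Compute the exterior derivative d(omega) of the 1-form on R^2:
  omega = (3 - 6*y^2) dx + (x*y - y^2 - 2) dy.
d(omega) = (13*y) dx ∧ dy

For a 1-form omega = sum_i f_i dx_i, the exterior derivative is
  d(omega) = sum_{i < j} (∂f_j/∂x_i - ∂f_i/∂x_j) dx_i ∧ dx_j.
  coefficient of dx ∧ dy: ∂f_2/∂x - ∂f_1/∂y = ∂(x*y - y^2 - 2)/∂x - ∂(3 - 6*y^2)/∂y = 13*y
Assembling: d(omega) = (13*y) dx ∧ dy.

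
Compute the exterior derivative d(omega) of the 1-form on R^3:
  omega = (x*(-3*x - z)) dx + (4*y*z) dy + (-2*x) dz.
d(omega) = (x - 2) dx ∧ dz + (-4*y) dy ∧ dz

For a 1-form omega = sum_i f_i dx_i, the exterior derivative is
  d(omega) = sum_{i < j} (∂f_j/∂x_i - ∂f_i/∂x_j) dx_i ∧ dx_j.
  coefficient of dx ∧ dz: ∂f_3/∂x - ∂f_1/∂z = ∂(-2*x)/∂x - ∂(x*(-3*x - z))/∂z = x - 2
  coefficient of dy ∧ dz: ∂f_3/∂y - ∂f_2/∂z = ∂(-2*x)/∂y - ∂(4*y*z)/∂z = -4*y
Assembling: d(omega) = (x - 2) dx ∧ dz + (-4*y) dy ∧ dz.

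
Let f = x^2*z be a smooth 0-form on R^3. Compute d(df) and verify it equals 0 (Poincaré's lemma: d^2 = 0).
d(df) = 0

Step 1: df = sum_i (∂f/∂x_i) dx_i = (2*x*z) dx + (0) dy + (x^2) dz.
Step 2: Apply d again. Using the 1-form formula, the coefficient of dx ∧ dy in d(df) is ∂^2 f/∂x ∂y - ∂^2 f/∂y ∂x = (0) - (0) = 0 (equality of mixed partials for smooth f).
Similarly for dx ∧ dz and dy ∧ dz — all coefficients vanish. So d(df) = 0.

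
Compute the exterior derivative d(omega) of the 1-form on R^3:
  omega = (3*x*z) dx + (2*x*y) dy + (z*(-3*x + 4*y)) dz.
d(omega) = (2*y) dx ∧ dy + (-3*x - 3*z) dx ∧ dz + (4*z) dy ∧ dz

For a 1-form omega = sum_i f_i dx_i, the exterior derivative is
  d(omega) = sum_{i < j} (∂f_j/∂x_i - ∂f_i/∂x_j) dx_i ∧ dx_j.
  coefficient of dx ∧ dy: ∂f_2/∂x - ∂f_1/∂y = ∂(2*x*y)/∂x - ∂(3*x*z)/∂y = 2*y
  coefficient of dx ∧ dz: ∂f_3/∂x - ∂f_1/∂z = ∂(z*(-3*x + 4*y))/∂x - ∂(3*x*z)/∂z = -3*x - 3*z
  coefficient of dy ∧ dz: ∂f_3/∂y - ∂f_2/∂z = ∂(z*(-3*x + 4*y))/∂y - ∂(2*x*y)/∂z = 4*z
Assembling: d(omega) = (2*y) dx ∧ dy + (-3*x - 3*z) dx ∧ dz + (4*z) dy ∧ dz.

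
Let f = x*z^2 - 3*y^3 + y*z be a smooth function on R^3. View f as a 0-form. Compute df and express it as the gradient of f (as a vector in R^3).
df = (z^2) dx + (-9*y^2 + z) dy + (2*x*z + y) dz; grad f = (z^2, -9*y^2 + z, 2*x*z + y)

For a 0-form f, d f = (∂f/∂x) dx + (∂f/∂y) dy + (∂f/∂z) dz. The components of the vector representation are exactly the entries of grad f in Cartesian coordinates:
  ∂f/∂x = z^2
  ∂f/∂y = -9*y^2 + z
  ∂f/∂z = 2*x*z + y.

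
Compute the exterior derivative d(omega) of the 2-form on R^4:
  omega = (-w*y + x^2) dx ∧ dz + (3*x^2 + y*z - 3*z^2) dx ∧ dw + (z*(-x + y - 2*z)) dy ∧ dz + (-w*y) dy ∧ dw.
d(omega) = (w - z) dx ∧ dy ∧ dz + (-2*y + 6*z) dx ∧ dz ∧ dw + (-z) dx ∧ dy ∧ dw

For a 2-form omega = sum_{i<j} g_{ij} dx_i ∧ dx_j, the exterior derivative is
  d(omega) = sum_{i<j} d(g_{ij}) ∧ dx_i ∧ dx_j = sum_{i<j, k} (∂g_{ij}/∂x_k) dx_k ∧ dx_i ∧ dx_j.
Expand each term, using dx_k ∧ dx_i ∧ dx_j = sgn(permutation) dx_{(a)} ∧ dx_{(b)} ∧ dx_{(c)} with (a < b < c) sorted:
  d(-w*y + x^2) includes (∂/∂y)(-w*y + x^2) dy = (-w) dy, which multiplied by dx ∧ dz gives (w) dx ∧ dy ∧ dz
  d(-w*y + x^2) includes (∂/∂w)(-w*y + x^2) dw = (-y) dw, which multiplied by dx ∧ dz gives (-y) dx ∧ dz ∧ dw
  d(3*x^2 + y*z - 3*z^2) includes (∂/∂y)(3*x^2 + y*z - 3*z^2) dy = (z) dy, which multiplied by dx ∧ dw gives (-z) dx ∧ dy ∧ dw
  d(3*x^2 + y*z - 3*z^2) includes (∂/∂z)(3*x^2 + y*z - 3*z^2) dz = (y - 6*z) dz, which multiplied by dx ∧ dw gives (-y + 6*z) dx ∧ dz ∧ dw
  d(z*(-x + y - 2*z)) includes (∂/∂x)(z*(-x + y - 2*z)) dx = (-z) dx, which multiplied by dy ∧ dz gives (-z) dx ∧ dy ∧ dz
Collecting like 3-forms: d(omega) = (w - z) dx ∧ dy ∧ dz + (-2*y + 6*z) dx ∧ dz ∧ dw + (-z) dx ∧ dy ∧ dw.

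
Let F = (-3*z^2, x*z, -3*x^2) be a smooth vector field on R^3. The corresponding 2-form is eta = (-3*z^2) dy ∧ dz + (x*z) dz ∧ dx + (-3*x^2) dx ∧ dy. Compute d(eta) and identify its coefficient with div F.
d(eta) = (0) dx ∧ dy ∧ dz; div F = 0

For a 2-form in R^3 of the form above, applying d gives a 3-form with coefficient ∂P/∂x + ∂Q/∂y + ∂R/∂z:
  ∂P/∂x = 0
  ∂Q/∂y = 0
  ∂R/∂z = 0
Sum = 0, which is exactly div F.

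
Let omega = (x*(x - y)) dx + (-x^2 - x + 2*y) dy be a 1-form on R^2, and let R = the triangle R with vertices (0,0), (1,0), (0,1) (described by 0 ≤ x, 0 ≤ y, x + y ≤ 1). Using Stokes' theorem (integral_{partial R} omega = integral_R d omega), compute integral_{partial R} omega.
integral_(partial R) omega = -2/3

Stokes: integral_partial_R omega = integral_R d omega with d omega = (∂Q/∂x - ∂P/∂y) dx ∧ dy.
  ∂Q/∂x = -2*x - 1
  ∂P/∂y = -x
  integrand = ∂Q/∂x - ∂P/∂y = -x - 1.
Integrating over R: integral_0^1 integral_0^{1-x} (-x - 1) dy dx = -2/3.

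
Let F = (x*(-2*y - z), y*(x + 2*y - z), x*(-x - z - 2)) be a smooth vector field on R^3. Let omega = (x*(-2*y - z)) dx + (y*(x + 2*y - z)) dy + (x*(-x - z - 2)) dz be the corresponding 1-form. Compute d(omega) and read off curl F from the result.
d(omega) = (y) dy ∧ dz + (x + z + 2) dz ∧ dx + (2*x + y) dx ∧ dy; curl F = (y, x + z + 2, 2*x + y)

d omega = sum_{i<j} (∂f_j/∂x_i - ∂f_i/∂x_j) dx_i ∧ dx_j. Under the identification (dy ∧ dz, dz ∧ dx, dx ∧ dy) ↔ (e_x, e_y, e_z), the coefficients are exactly the components of curl F. Compute:
  ∂R/∂y - ∂Q/∂z = (0) - (-y) = y
  ∂P/∂z - ∂R/∂x = (-x) - (-2*x - z - 2) = x + z + 2
  ∂Q/∂x - ∂P/∂y = (y) - (-2*x) = 2*x + y.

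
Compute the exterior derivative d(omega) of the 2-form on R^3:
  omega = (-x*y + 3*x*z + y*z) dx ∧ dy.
d(omega) = (3*x + y) dx ∧ dy ∧ dz

For a 2-form omega = sum_{i<j} g_{ij} dx_i ∧ dx_j, the exterior derivative is
  d(omega) = sum_{i<j} d(g_{ij}) ∧ dx_i ∧ dx_j = sum_{i<j, k} (∂g_{ij}/∂x_k) dx_k ∧ dx_i ∧ dx_j.
Expand each term, using dx_k ∧ dx_i ∧ dx_j = sgn(permutation) dx_{(a)} ∧ dx_{(b)} ∧ dx_{(c)} with (a < b < c) sorted:
  d(-x*y + 3*x*z + y*z) includes (∂/∂z)(-x*y + 3*x*z + y*z) dz = (3*x + y) dz, which multiplied by dx ∧ dy gives (3*x + y) dx ∧ dy ∧ dz
Collecting like 3-forms: d(omega) = (3*x + y) dx ∧ dy ∧ dz.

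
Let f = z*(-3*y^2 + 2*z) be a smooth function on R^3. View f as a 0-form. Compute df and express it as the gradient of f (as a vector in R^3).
df = (0) dx + (-6*y*z) dy + (-3*y^2 + 4*z) dz; grad f = (0, -6*y*z, -3*y^2 + 4*z)

For a 0-form f, d f = (∂f/∂x) dx + (∂f/∂y) dy + (∂f/∂z) dz. The components of the vector representation are exactly the entries of grad f in Cartesian coordinates:
  ∂f/∂x = 0
  ∂f/∂y = -6*y*z
  ∂f/∂z = -3*y^2 + 4*z.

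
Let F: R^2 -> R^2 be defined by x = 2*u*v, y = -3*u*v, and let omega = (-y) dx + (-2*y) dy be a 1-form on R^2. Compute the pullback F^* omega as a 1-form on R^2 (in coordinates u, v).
F^* omega = (-12*u*v^2) du + (-12*u^2*v) dv

Using F^*(f dg) = (f ∘ F) d(g ∘ F), substitute each coordinate x_i by F_i(u, v) in f_i, and replace dx_i by d F_i = (∂F_i/∂u) du + (∂F_i/∂v) dv.
  For the x component: f_1(F) = 3*u*v; d F_1 = (2*v) du + (2*u) dv
  For the y component: f_2(F) = 6*u*v; d F_2 = (-3*v) du + (-3*u) dv
Combining and collecting du, dv coefficients:
  coeff of du: -12*u*v^2
  coeff of dv: -12*u^2*v
F^* omega = (-12*u*v^2) du + (-12*u^2*v) dv.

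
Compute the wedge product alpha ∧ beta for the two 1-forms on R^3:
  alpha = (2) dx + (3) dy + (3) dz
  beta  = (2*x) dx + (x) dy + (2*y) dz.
alpha ∧ beta = (-4*x) dx ∧ dy + (-6*x + 4*y) dx ∧ dz + (-3*x + 6*y) dy ∧ dz

Distribute the wedge, using dx_i ∧ dx_j = -dx_j ∧ dx_i and dx_i ∧ dx_i = 0. For each pair (i, j) with i < j, the coefficient of dx_i ∧ dx_j in alpha ∧ beta is (alpha_i * beta_j - alpha_j * beta_i). Collecting: alpha ∧ beta = (-4*x) dx ∧ dy + (-6*x + 4*y) dx ∧ dz + (-3*x + 6*y) dy ∧ dz.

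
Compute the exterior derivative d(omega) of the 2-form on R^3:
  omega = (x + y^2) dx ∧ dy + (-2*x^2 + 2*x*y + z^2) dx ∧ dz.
d(omega) = (-2*x) dx ∧ dy ∧ dz

For a 2-form omega = sum_{i<j} g_{ij} dx_i ∧ dx_j, the exterior derivative is
  d(omega) = sum_{i<j} d(g_{ij}) ∧ dx_i ∧ dx_j = sum_{i<j, k} (∂g_{ij}/∂x_k) dx_k ∧ dx_i ∧ dx_j.
Expand each term, using dx_k ∧ dx_i ∧ dx_j = sgn(permutation) dx_{(a)} ∧ dx_{(b)} ∧ dx_{(c)} with (a < b < c) sorted:
  d(-2*x^2 + 2*x*y + z^2) includes (∂/∂y)(-2*x^2 + 2*x*y + z^2) dy = (2*x) dy, which multiplied by dx ∧ dz gives (-2*x) dx ∧ dy ∧ dz
Collecting like 3-forms: d(omega) = (-2*x) dx ∧ dy ∧ dz.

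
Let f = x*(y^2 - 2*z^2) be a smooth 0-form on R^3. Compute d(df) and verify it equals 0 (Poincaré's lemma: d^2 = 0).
d(df) = 0

Step 1: df = sum_i (∂f/∂x_i) dx_i = (y^2 - 2*z^2) dx + (2*x*y) dy + (-4*x*z) dz.
Step 2: Apply d again. Using the 1-form formula, the coefficient of dx ∧ dy in d(df) is ∂^2 f/∂x ∂y - ∂^2 f/∂y ∂x = (2*y) - (2*y) = 0 (equality of mixed partials for smooth f).
Similarly for dx ∧ dz and dy ∧ dz — all coefficients vanish. So d(df) = 0.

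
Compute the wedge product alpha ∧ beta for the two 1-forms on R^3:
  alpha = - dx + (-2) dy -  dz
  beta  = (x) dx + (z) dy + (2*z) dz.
alpha ∧ beta = (2*x - z) dx ∧ dy + (x - 2*z) dx ∧ dz + (-3*z) dy ∧ dz

Distribute the wedge, using dx_i ∧ dx_j = -dx_j ∧ dx_i and dx_i ∧ dx_i = 0. For each pair (i, j) with i < j, the coefficient of dx_i ∧ dx_j in alpha ∧ beta is (alpha_i * beta_j - alpha_j * beta_i). Collecting: alpha ∧ beta = (2*x - z) dx ∧ dy + (x - 2*z) dx ∧ dz + (-3*z) dy ∧ dz.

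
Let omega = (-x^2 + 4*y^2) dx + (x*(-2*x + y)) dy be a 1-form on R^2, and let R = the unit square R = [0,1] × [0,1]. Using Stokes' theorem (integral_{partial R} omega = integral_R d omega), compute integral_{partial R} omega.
integral_(partial R) omega = -11/2

Stokes: integral_partial_R omega = integral_R d omega with d omega = (∂Q/∂x - ∂P/∂y) dx ∧ dy.
  ∂Q/∂x = -4*x + y
  ∂P/∂y = 8*y
  integrand = ∂Q/∂x - ∂P/∂y = -4*x - 7*y.
Integrating over R: integral_0^1 integral_0^1 (-4*x - 7*y) dx dy = -11/2.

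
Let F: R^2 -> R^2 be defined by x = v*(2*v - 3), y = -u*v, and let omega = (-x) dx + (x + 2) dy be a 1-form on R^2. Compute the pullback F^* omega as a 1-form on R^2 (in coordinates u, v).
F^* omega = (v*(-2*v^2 + 3*v - 2)) du + (-2*u*v^2 + 3*u*v - 2*u - 8*v^3 + 18*v^2 - 9*v) dv

Using F^*(f dg) = (f ∘ F) d(g ∘ F), substitute each coordinate x_i by F_i(u, v) in f_i, and replace dx_i by d F_i = (∂F_i/∂u) du + (∂F_i/∂v) dv.
  For the x component: f_1(F) = v*(3 - 2*v); d F_1 = (0) du + (4*v - 3) dv
  For the y component: f_2(F) = 2*v^2 - 3*v + 2; d F_2 = (-v) du + (-u) dv
Combining and collecting du, dv coefficients:
  coeff of du: v*(-2*v^2 + 3*v - 2)
  coeff of dv: -2*u*v^2 + 3*u*v - 2*u - 8*v^3 + 18*v^2 - 9*v
F^* omega = (v*(-2*v^2 + 3*v - 2)) du + (-2*u*v^2 + 3*u*v - 2*u - 8*v^3 + 18*v^2 - 9*v) dv.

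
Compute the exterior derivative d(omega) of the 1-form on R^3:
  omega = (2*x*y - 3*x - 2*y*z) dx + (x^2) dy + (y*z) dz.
d(omega) = (2*z) dx ∧ dy + (2*y) dx ∧ dz + (z) dy ∧ dz

For a 1-form omega = sum_i f_i dx_i, the exterior derivative is
  d(omega) = sum_{i < j} (∂f_j/∂x_i - ∂f_i/∂x_j) dx_i ∧ dx_j.
  coefficient of dx ∧ dy: ∂f_2/∂x - ∂f_1/∂y = ∂(x^2)/∂x - ∂(2*x*y - 3*x - 2*y*z)/∂y = 2*z
  coefficient of dx ∧ dz: ∂f_3/∂x - ∂f_1/∂z = ∂(y*z)/∂x - ∂(2*x*y - 3*x - 2*y*z)/∂z = 2*y
  coefficient of dy ∧ dz: ∂f_3/∂y - ∂f_2/∂z = ∂(y*z)/∂y - ∂(x^2)/∂z = z
Assembling: d(omega) = (2*z) dx ∧ dy + (2*y) dx ∧ dz + (z) dy ∧ dz.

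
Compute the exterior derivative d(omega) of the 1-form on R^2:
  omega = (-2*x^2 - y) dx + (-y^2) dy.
d(omega) = (1) dx ∧ dy

For a 1-form omega = sum_i f_i dx_i, the exterior derivative is
  d(omega) = sum_{i < j} (∂f_j/∂x_i - ∂f_i/∂x_j) dx_i ∧ dx_j.
  coefficient of dx ∧ dy: ∂f_2/∂x - ∂f_1/∂y = ∂(-y^2)/∂x - ∂(-2*x^2 - y)/∂y = 1
Assembling: d(omega) = (1) dx ∧ dy.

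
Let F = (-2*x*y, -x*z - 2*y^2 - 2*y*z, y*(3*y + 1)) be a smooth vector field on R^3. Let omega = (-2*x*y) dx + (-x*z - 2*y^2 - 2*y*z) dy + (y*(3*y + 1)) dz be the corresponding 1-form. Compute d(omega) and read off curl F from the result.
d(omega) = (x + 8*y + 1) dy ∧ dz + (0) dz ∧ dx + (2*x - z) dx ∧ dy; curl F = (x + 8*y + 1, 0, 2*x - z)

d omega = sum_{i<j} (∂f_j/∂x_i - ∂f_i/∂x_j) dx_i ∧ dx_j. Under the identification (dy ∧ dz, dz ∧ dx, dx ∧ dy) ↔ (e_x, e_y, e_z), the coefficients are exactly the components of curl F. Compute:
  ∂R/∂y - ∂Q/∂z = (6*y + 1) - (-x - 2*y) = x + 8*y + 1
  ∂P/∂z - ∂R/∂x = (0) - (0) = 0
  ∂Q/∂x - ∂P/∂y = (-z) - (-2*x) = 2*x - z.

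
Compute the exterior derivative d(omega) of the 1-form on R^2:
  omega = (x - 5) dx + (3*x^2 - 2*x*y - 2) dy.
d(omega) = (6*x - 2*y) dx ∧ dy

For a 1-form omega = sum_i f_i dx_i, the exterior derivative is
  d(omega) = sum_{i < j} (∂f_j/∂x_i - ∂f_i/∂x_j) dx_i ∧ dx_j.
  coefficient of dx ∧ dy: ∂f_2/∂x - ∂f_1/∂y = ∂(3*x^2 - 2*x*y - 2)/∂x - ∂(x - 5)/∂y = 6*x - 2*y
Assembling: d(omega) = (6*x - 2*y) dx ∧ dy.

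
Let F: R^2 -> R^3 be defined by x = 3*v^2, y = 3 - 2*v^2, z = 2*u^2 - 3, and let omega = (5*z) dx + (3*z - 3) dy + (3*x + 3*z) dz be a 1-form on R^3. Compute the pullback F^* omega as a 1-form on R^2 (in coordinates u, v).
F^* omega = (12*u*(2*u^2 + 3*v^2 - 3)) du + (6*v*(6*u^2 - 7)) dv

Using F^*(f dg) = (f ∘ F) d(g ∘ F), substitute each coordinate x_i by F_i(u, v) in f_i, and replace dx_i by d F_i = (∂F_i/∂u) du + (∂F_i/∂v) dv.
  For the x component: f_1(F) = 10*u^2 - 15; d F_1 = (0) du + (6*v) dv
  For the y component: f_2(F) = 6*u^2 - 12; d F_2 = (0) du + (-4*v) dv
  For the z component: f_3(F) = 6*u^2 + 9*v^2 - 9; d F_3 = (4*u) du + (0) dv
Combining and collecting du, dv coefficients:
  coeff of du: 12*u*(2*u^2 + 3*v^2 - 3)
  coeff of dv: 6*v*(6*u^2 - 7)
F^* omega = (12*u*(2*u^2 + 3*v^2 - 3)) du + (6*v*(6*u^2 - 7)) dv.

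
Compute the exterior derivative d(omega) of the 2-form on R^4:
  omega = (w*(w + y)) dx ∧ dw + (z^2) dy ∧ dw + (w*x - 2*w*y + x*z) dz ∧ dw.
d(omega) = (-w) dx ∧ dy ∧ dw + (-2*w - 2*z) dy ∧ dz ∧ dw + (w + z) dx ∧ dz ∧ dw

For a 2-form omega = sum_{i<j} g_{ij} dx_i ∧ dx_j, the exterior derivative is
  d(omega) = sum_{i<j} d(g_{ij}) ∧ dx_i ∧ dx_j = sum_{i<j, k} (∂g_{ij}/∂x_k) dx_k ∧ dx_i ∧ dx_j.
Expand each term, using dx_k ∧ dx_i ∧ dx_j = sgn(permutation) dx_{(a)} ∧ dx_{(b)} ∧ dx_{(c)} with (a < b < c) sorted:
  d(w*(w + y)) includes (∂/∂y)(w*(w + y)) dy = (w) dy, which multiplied by dx ∧ dw gives (-w) dx ∧ dy ∧ dw
  d(z^2) includes (∂/∂z)(z^2) dz = (2*z) dz, which multiplied by dy ∧ dw gives (-2*z) dy ∧ dz ∧ dw
  d(w*x - 2*w*y + x*z) includes (∂/∂x)(w*x - 2*w*y + x*z) dx = (w + z) dx, which multiplied by dz ∧ dw gives (w + z) dx ∧ dz ∧ dw
  d(w*x - 2*w*y + x*z) includes (∂/∂y)(w*x - 2*w*y + x*z) dy = (-2*w) dy, which multiplied by dz ∧ dw gives (-2*w) dy ∧ dz ∧ dw
Collecting like 3-forms: d(omega) = (-w) dx ∧ dy ∧ dw + (-2*w - 2*z) dy ∧ dz ∧ dw + (w + z) dx ∧ dz ∧ dw.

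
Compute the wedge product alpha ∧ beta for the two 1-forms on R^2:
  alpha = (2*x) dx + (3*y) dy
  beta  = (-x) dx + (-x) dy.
alpha ∧ beta = (x*(-2*x + 3*y)) dx ∧ dy

Distribute the wedge, using dx_i ∧ dx_j = -dx_j ∧ dx_i and dx_i ∧ dx_i = 0. For each pair (i, j) with i < j, the coefficient of dx_i ∧ dx_j in alpha ∧ beta is (alpha_i * beta_j - alpha_j * beta_i). Collecting: alpha ∧ beta = (x*(-2*x + 3*y)) dx ∧ dy.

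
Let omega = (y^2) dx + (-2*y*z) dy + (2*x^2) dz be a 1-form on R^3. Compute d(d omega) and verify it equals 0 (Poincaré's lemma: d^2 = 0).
d(d omega) = 0

Step 1: d omega = sum_{i<j} (∂f_j/∂x_i - ∂f_i/∂x_j) dx_i ∧ dx_j:
  coeff of dx ∧ dy: -2*y
  coeff of dx ∧ dz: 4*x
  coeff of dy ∧ dz: 2*y
Step 2: Apply d again to each 2-form coefficient. The only possible 3-form in R^3 is dx ∧ dy ∧ dz, with coefficient
  ∂(coeff of dy∧dz)/∂x - ∂(coeff of dx∧dz)/∂y + ∂(coeff of dx∧dy)/∂z
  = ∂/∂x (2*y) - ∂/∂y (4*x) + ∂/∂z (-2*y).
Each of these terms simplifies to sums of mixed partials that cancel in pairs. The result is 0 (by equality of mixed partials for smooth functions — Schwarz / Clairaut).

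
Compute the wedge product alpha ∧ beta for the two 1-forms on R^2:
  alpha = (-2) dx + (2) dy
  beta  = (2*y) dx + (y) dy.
alpha ∧ beta = (-6*y) dx ∧ dy

Distribute the wedge, using dx_i ∧ dx_j = -dx_j ∧ dx_i and dx_i ∧ dx_i = 0. For each pair (i, j) with i < j, the coefficient of dx_i ∧ dx_j in alpha ∧ beta is (alpha_i * beta_j - alpha_j * beta_i). Collecting: alpha ∧ beta = (-6*y) dx ∧ dy.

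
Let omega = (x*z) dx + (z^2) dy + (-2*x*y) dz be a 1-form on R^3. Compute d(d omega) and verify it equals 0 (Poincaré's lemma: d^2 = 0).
d(d omega) = 0

Step 1: d omega = sum_{i<j} (∂f_j/∂x_i - ∂f_i/∂x_j) dx_i ∧ dx_j:
  coeff of dx ∧ dy: 0
  coeff of dx ∧ dz: -x - 2*y
  coeff of dy ∧ dz: -2*x - 2*z
Step 2: Apply d again to each 2-form coefficient. The only possible 3-form in R^3 is dx ∧ dy ∧ dz, with coefficient
  ∂(coeff of dy∧dz)/∂x - ∂(coeff of dx∧dz)/∂y + ∂(coeff of dx∧dy)/∂z
  = ∂/∂x (-2*x - 2*z) - ∂/∂y (-x - 2*y) + ∂/∂z (0).
Each of these terms simplifies to sums of mixed partials that cancel in pairs. The result is 0 (by equality of mixed partials for smooth functions — Schwarz / Clairaut).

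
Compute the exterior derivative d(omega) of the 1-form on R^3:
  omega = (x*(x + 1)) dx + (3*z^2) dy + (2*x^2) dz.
d(omega) = (4*x) dx ∧ dz + (-6*z) dy ∧ dz

For a 1-form omega = sum_i f_i dx_i, the exterior derivative is
  d(omega) = sum_{i < j} (∂f_j/∂x_i - ∂f_i/∂x_j) dx_i ∧ dx_j.
  coefficient of dx ∧ dz: ∂f_3/∂x - ∂f_1/∂z = ∂(2*x^2)/∂x - ∂(x*(x + 1))/∂z = 4*x
  coefficient of dy ∧ dz: ∂f_3/∂y - ∂f_2/∂z = ∂(2*x^2)/∂y - ∂(3*z^2)/∂z = -6*z
Assembling: d(omega) = (4*x) dx ∧ dz + (-6*z) dy ∧ dz.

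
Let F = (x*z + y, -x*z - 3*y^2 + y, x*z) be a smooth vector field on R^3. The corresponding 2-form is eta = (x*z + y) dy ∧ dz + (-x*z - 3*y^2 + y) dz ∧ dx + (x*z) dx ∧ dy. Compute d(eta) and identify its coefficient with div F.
d(eta) = (x - 6*y + z + 1) dx ∧ dy ∧ dz; div F = x - 6*y + z + 1

For a 2-form in R^3 of the form above, applying d gives a 3-form with coefficient ∂P/∂x + ∂Q/∂y + ∂R/∂z:
  ∂P/∂x = z
  ∂Q/∂y = 1 - 6*y
  ∂R/∂z = x
Sum = x - 6*y + z + 1, which is exactly div F.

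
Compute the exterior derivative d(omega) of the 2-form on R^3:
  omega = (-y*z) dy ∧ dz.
d(omega) = 0

For a 2-form omega = sum_{i<j} g_{ij} dx_i ∧ dx_j, the exterior derivative is
  d(omega) = sum_{i<j} d(g_{ij}) ∧ dx_i ∧ dx_j = sum_{i<j, k} (∂g_{ij}/∂x_k) dx_k ∧ dx_i ∧ dx_j.
Expand each term, using dx_k ∧ dx_i ∧ dx_j = sgn(permutation) dx_{(a)} ∧ dx_{(b)} ∧ dx_{(c)} with (a < b < c) sorted:

Collecting like 3-forms: d(omega) = 0.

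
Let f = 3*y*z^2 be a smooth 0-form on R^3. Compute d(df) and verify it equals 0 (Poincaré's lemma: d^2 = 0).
d(df) = 0

Step 1: df = sum_i (∂f/∂x_i) dx_i = (0) dx + (3*z^2) dy + (6*y*z) dz.
Step 2: Apply d again. Using the 1-form formula, the coefficient of dx ∧ dy in d(df) is ∂^2 f/∂x ∂y - ∂^2 f/∂y ∂x = (0) - (0) = 0 (equality of mixed partials for smooth f).
Similarly for dx ∧ dz and dy ∧ dz — all coefficients vanish. So d(df) = 0.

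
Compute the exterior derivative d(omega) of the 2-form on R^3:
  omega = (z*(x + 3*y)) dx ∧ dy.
d(omega) = (x + 3*y) dx ∧ dy ∧ dz

For a 2-form omega = sum_{i<j} g_{ij} dx_i ∧ dx_j, the exterior derivative is
  d(omega) = sum_{i<j} d(g_{ij}) ∧ dx_i ∧ dx_j = sum_{i<j, k} (∂g_{ij}/∂x_k) dx_k ∧ dx_i ∧ dx_j.
Expand each term, using dx_k ∧ dx_i ∧ dx_j = sgn(permutation) dx_{(a)} ∧ dx_{(b)} ∧ dx_{(c)} with (a < b < c) sorted:
  d(z*(x + 3*y)) includes (∂/∂z)(z*(x + 3*y)) dz = (x + 3*y) dz, which multiplied by dx ∧ dy gives (x + 3*y) dx ∧ dy ∧ dz
Collecting like 3-forms: d(omega) = (x + 3*y) dx ∧ dy ∧ dz.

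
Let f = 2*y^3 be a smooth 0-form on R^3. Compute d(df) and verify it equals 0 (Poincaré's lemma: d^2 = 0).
d(df) = 0

Step 1: df = sum_i (∂f/∂x_i) dx_i = (0) dx + (6*y^2) dy + (0) dz.
Step 2: Apply d again. Using the 1-form formula, the coefficient of dx ∧ dy in d(df) is ∂^2 f/∂x ∂y - ∂^2 f/∂y ∂x = (0) - (0) = 0 (equality of mixed partials for smooth f).
Similarly for dx ∧ dz and dy ∧ dz — all coefficients vanish. So d(df) = 0.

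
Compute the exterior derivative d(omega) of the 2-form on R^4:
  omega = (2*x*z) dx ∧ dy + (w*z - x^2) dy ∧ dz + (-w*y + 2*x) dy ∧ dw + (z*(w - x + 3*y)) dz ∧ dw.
d(omega) = (4*z) dy ∧ dz ∧ dw + (2) dx ∧ dy ∧ dw + (-z) dx ∧ dz ∧ dw

For a 2-form omega = sum_{i<j} g_{ij} dx_i ∧ dx_j, the exterior derivative is
  d(omega) = sum_{i<j} d(g_{ij}) ∧ dx_i ∧ dx_j = sum_{i<j, k} (∂g_{ij}/∂x_k) dx_k ∧ dx_i ∧ dx_j.
Expand each term, using dx_k ∧ dx_i ∧ dx_j = sgn(permutation) dx_{(a)} ∧ dx_{(b)} ∧ dx_{(c)} with (a < b < c) sorted:
  d(2*x*z) includes (∂/∂z)(2*x*z) dz = (2*x) dz, which multiplied by dx ∧ dy gives (2*x) dx ∧ dy ∧ dz
  d(w*z - x^2) includes (∂/∂x)(w*z - x^2) dx = (-2*x) dx, which multiplied by dy ∧ dz gives (-2*x) dx ∧ dy ∧ dz
  d(w*z - x^2) includes (∂/∂w)(w*z - x^2) dw = (z) dw, which multiplied by dy ∧ dz gives (z) dy ∧ dz ∧ dw
  d(-w*y + 2*x) includes (∂/∂x)(-w*y + 2*x) dx = (2) dx, which multiplied by dy ∧ dw gives (2) dx ∧ dy ∧ dw
  d(z*(w - x + 3*y)) includes (∂/∂x)(z*(w - x + 3*y)) dx = (-z) dx, which multiplied by dz ∧ dw gives (-z) dx ∧ dz ∧ dw
  d(z*(w - x + 3*y)) includes (∂/∂y)(z*(w - x + 3*y)) dy = (3*z) dy, which multiplied by dz ∧ dw gives (3*z) dy ∧ dz ∧ dw
Collecting like 3-forms: d(omega) = (4*z) dy ∧ dz ∧ dw + (2) dx ∧ dy ∧ dw + (-z) dx ∧ dz ∧ dw.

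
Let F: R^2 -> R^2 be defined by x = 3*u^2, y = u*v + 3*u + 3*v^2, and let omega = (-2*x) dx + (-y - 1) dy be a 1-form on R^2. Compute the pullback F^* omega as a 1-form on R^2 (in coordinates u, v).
F^* omega = (-36*u^3 - u*v^2 - 6*u*v - 9*u - 3*v^3 - 9*v^2 - v - 3) du + (-u^2*v - 3*u^2 - 9*u*v^2 - 18*u*v - u - 18*v^3 - 6*v) dv

Using F^*(f dg) = (f ∘ F) d(g ∘ F), substitute each coordinate x_i by F_i(u, v) in f_i, and replace dx_i by d F_i = (∂F_i/∂u) du + (∂F_i/∂v) dv.
  For the x component: f_1(F) = -6*u^2; d F_1 = (6*u) du + (0) dv
  For the y component: f_2(F) = -u*v - 3*u - 3*v^2 - 1; d F_2 = (v + 3) du + (u + 6*v) dv
Combining and collecting du, dv coefficients:
  coeff of du: -36*u^3 - u*v^2 - 6*u*v - 9*u - 3*v^3 - 9*v^2 - v - 3
  coeff of dv: -u^2*v - 3*u^2 - 9*u*v^2 - 18*u*v - u - 18*v^3 - 6*v
F^* omega = (-36*u^3 - u*v^2 - 6*u*v - 9*u - 3*v^3 - 9*v^2 - v - 3) du + (-u^2*v - 3*u^2 - 9*u*v^2 - 18*u*v - u - 18*v^3 - 6*v) dv.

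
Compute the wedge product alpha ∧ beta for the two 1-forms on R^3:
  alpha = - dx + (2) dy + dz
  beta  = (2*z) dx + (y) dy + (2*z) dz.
alpha ∧ beta = (-y - 4*z) dx ∧ dy + (-4*z) dx ∧ dz + (-y + 4*z) dy ∧ dz

Distribute the wedge, using dx_i ∧ dx_j = -dx_j ∧ dx_i and dx_i ∧ dx_i = 0. For each pair (i, j) with i < j, the coefficient of dx_i ∧ dx_j in alpha ∧ beta is (alpha_i * beta_j - alpha_j * beta_i). Collecting: alpha ∧ beta = (-y - 4*z) dx ∧ dy + (-4*z) dx ∧ dz + (-y + 4*z) dy ∧ dz.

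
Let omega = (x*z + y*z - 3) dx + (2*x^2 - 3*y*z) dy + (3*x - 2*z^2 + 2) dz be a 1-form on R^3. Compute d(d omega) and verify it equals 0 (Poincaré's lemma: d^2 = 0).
d(d omega) = 0

Step 1: d omega = sum_{i<j} (∂f_j/∂x_i - ∂f_i/∂x_j) dx_i ∧ dx_j:
  coeff of dx ∧ dy: 4*x - z
  coeff of dx ∧ dz: -x - y + 3
  coeff of dy ∧ dz: 3*y
Step 2: Apply d again to each 2-form coefficient. The only possible 3-form in R^3 is dx ∧ dy ∧ dz, with coefficient
  ∂(coeff of dy∧dz)/∂x - ∂(coeff of dx∧dz)/∂y + ∂(coeff of dx∧dy)/∂z
  = ∂/∂x (3*y) - ∂/∂y (-x - y + 3) + ∂/∂z (4*x - z).
Each of these terms simplifies to sums of mixed partials that cancel in pairs. The result is 0 (by equality of mixed partials for smooth functions — Schwarz / Clairaut).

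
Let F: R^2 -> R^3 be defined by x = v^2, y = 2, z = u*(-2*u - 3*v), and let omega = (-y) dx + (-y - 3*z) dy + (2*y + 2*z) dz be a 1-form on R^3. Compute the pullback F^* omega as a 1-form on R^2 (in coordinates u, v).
F^* omega = (16*u^3 + 36*u^2*v + 18*u*v^2 - 16*u - 12*v) du + (12*u^3 + 18*u^2*v - 12*u - 4*v) dv

Using F^*(f dg) = (f ∘ F) d(g ∘ F), substitute each coordinate x_i by F_i(u, v) in f_i, and replace dx_i by d F_i = (∂F_i/∂u) du + (∂F_i/∂v) dv.
  For the x component: f_1(F) = -2; d F_1 = (0) du + (2*v) dv
  For the y component: f_2(F) = 6*u^2 + 9*u*v - 2; d F_2 = (0) du + (0) dv
  For the z component: f_3(F) = -4*u^2 - 6*u*v + 4; d F_3 = (-4*u - 3*v) du + (-3*u) dv
Combining and collecting du, dv coefficients:
  coeff of du: 16*u^3 + 36*u^2*v + 18*u*v^2 - 16*u - 12*v
  coeff of dv: 12*u^3 + 18*u^2*v - 12*u - 4*v
F^* omega = (16*u^3 + 36*u^2*v + 18*u*v^2 - 16*u - 12*v) du + (12*u^3 + 18*u^2*v - 12*u - 4*v) dv.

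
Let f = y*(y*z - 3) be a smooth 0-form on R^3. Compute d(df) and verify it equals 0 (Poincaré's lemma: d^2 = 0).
d(df) = 0

Step 1: df = sum_i (∂f/∂x_i) dx_i = (0) dx + (2*y*z - 3) dy + (y^2) dz.
Step 2: Apply d again. Using the 1-form formula, the coefficient of dx ∧ dy in d(df) is ∂^2 f/∂x ∂y - ∂^2 f/∂y ∂x = (0) - (0) = 0 (equality of mixed partials for smooth f).
Similarly for dx ∧ dz and dy ∧ dz — all coefficients vanish. So d(df) = 0.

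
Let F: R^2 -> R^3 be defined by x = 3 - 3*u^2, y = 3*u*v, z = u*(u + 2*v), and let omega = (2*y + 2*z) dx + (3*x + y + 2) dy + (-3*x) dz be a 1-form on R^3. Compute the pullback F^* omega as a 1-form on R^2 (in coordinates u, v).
F^* omega = (6*u^3 - 69*u^2*v + 9*u*v^2 - 18*u + 15*v) du + (3*u*(-3*u^2 + 3*u*v + 5)) dv

Using F^*(f dg) = (f ∘ F) d(g ∘ F), substitute each coordinate x_i by F_i(u, v) in f_i, and replace dx_i by d F_i = (∂F_i/∂u) du + (∂F_i/∂v) dv.
  For the x component: f_1(F) = 2*u*(u + 5*v); d F_1 = (-6*u) du + (0) dv
  For the y component: f_2(F) = -9*u^2 + 3*u*v + 11; d F_2 = (3*v) du + (3*u) dv
  For the z component: f_3(F) = 9*u^2 - 9; d F_3 = (2*u + 2*v) du + (2*u) dv
Combining and collecting du, dv coefficients:
  coeff of du: 6*u^3 - 69*u^2*v + 9*u*v^2 - 18*u + 15*v
  coeff of dv: 3*u*(-3*u^2 + 3*u*v + 5)
F^* omega = (6*u^3 - 69*u^2*v + 9*u*v^2 - 18*u + 15*v) du + (3*u*(-3*u^2 + 3*u*v + 5)) dv.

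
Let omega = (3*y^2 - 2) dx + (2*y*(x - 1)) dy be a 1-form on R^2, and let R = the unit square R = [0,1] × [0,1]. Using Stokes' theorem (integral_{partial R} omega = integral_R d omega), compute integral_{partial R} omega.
integral_(partial R) omega = -2

Stokes: integral_partial_R omega = integral_R d omega with d omega = (∂Q/∂x - ∂P/∂y) dx ∧ dy.
  ∂Q/∂x = 2*y
  ∂P/∂y = 6*y
  integrand = ∂Q/∂x - ∂P/∂y = -4*y.
Integrating over R: integral_0^1 integral_0^1 (-4*y) dx dy = -2.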